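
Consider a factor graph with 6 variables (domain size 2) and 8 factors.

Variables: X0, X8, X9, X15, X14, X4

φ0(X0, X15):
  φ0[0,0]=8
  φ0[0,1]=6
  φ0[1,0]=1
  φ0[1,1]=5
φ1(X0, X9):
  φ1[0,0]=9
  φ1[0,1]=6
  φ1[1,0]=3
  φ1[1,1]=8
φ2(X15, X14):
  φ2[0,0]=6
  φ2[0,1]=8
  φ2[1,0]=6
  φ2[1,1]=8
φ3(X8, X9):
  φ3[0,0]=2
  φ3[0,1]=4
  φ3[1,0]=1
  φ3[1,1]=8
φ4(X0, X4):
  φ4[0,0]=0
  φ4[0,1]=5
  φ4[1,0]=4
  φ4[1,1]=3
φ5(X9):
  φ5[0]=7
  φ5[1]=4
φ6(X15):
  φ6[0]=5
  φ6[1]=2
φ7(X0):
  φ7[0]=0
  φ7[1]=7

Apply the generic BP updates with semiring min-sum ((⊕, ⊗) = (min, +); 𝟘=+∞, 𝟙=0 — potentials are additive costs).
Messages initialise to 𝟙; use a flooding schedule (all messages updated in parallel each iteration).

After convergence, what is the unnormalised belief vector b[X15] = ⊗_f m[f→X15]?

b[X15] = [33, 28]

init: all messages = 𝟙 over 2 values
r1 m[φ0→X0] = [6, 1]
r1 m[φ0→X15] = [1, 5]
r1 m[φ1→X0] = [6, 3]
r1 m[φ1→X9] = [3, 6]
r1 m[φ2→X15] = [6, 6]
r1 m[φ2→X14] = [6, 8]
r1 m[φ3→X8] = [2, 1]
r1 m[φ3→X9] = [1, 4]
r1 m[φ4→X0] = [0, 3]
r1 m[φ4→X4] = [0, 3]
r1 m[φ5→X9] = [7, 4]
r1 m[φ6→X15] = [5, 2]
r1 m[φ7→X0] = [0, 7]
r1 m[X0→φ0] = [0, 0]
r1 m[X0→φ1] = [0, 0]
r1 m[X0→φ4] = [0, 0]
r1 m[X0→φ7] = [0, 0]
r1 m[X8→φ3] = [0, 0]
r1 m[X9→φ1] = [0, 0]
r1 m[X9→φ3] = [0, 0]
r1 m[X9→φ5] = [0, 0]
r1 m[X15→φ0] = [0, 0]
r1 m[X15→φ2] = [0, 0]
r1 m[X15→φ6] = [0, 0]
r1 m[X14→φ2] = [0, 0]
r1 m[X4→φ4] = [0, 0]
r2 m[φ0→X0] = [6, 1]
r2 m[φ0→X15] = [1, 5]
r2 m[φ1→X0] = [6, 3]
r2 m[φ1→X9] = [3, 6]
r2 m[φ2→X15] = [6, 6]
r2 m[φ2→X14] = [6, 8]
r2 m[φ3→X8] = [2, 1]
r2 m[φ3→X9] = [1, 4]
r2 m[φ4→X0] = [0, 3]
r2 m[φ4→X4] = [0, 3]
r2 m[φ5→X9] = [7, 4]
r2 m[φ6→X15] = [5, 2]
r2 m[φ7→X0] = [0, 7]
r2 m[X0→φ0] = [6, 13]
r2 m[X0→φ1] = [6, 11]
r2 m[X0→φ4] = [12, 11]
r2 m[X0→φ7] = [12, 7]
r2 m[X8→φ3] = [0, 0]
r2 m[X9→φ1] = [8, 8]
r2 m[X9→φ3] = [10, 10]
r2 m[X9→φ5] = [4, 10]
r2 m[X15→φ0] = [11, 8]
r2 m[X15→φ2] = [6, 7]
r2 m[X15→φ6] = [7, 11]
r2 m[X14→φ2] = [0, 0]
r2 m[X4→φ4] = [0, 0]
r3 m[φ0→X0] = [14, 12]
r3 m[φ0→X15] = [14, 12]
r3 m[φ1→X0] = [14, 11]
r3 m[φ1→X9] = [14, 12]
r3 m[φ2→X15] = [6, 6]
r3 m[φ2→X14] = [12, 14]
r3 m[φ3→X8] = [12, 11]
r3 m[φ3→X9] = [1, 4]
r3 m[φ4→X0] = [0, 3]
r3 m[φ4→X4] = [12, 14]
r3 m[φ5→X9] = [7, 4]
r3 m[φ6→X15] = [5, 2]
r3 m[φ7→X0] = [0, 7]
r3 m[X0→φ0] = [6, 13]
r3 m[X0→φ1] = [6, 11]
r3 m[X0→φ4] = [12, 11]
r3 m[X0→φ7] = [12, 7]
r3 m[X8→φ3] = [0, 0]
r3 m[X9→φ1] = [8, 8]
r3 m[X9→φ3] = [10, 10]
r3 m[X9→φ5] = [4, 10]
r3 m[X15→φ0] = [11, 8]
r3 m[X15→φ2] = [6, 7]
r3 m[X15→φ6] = [7, 11]
r3 m[X14→φ2] = [0, 0]
r3 m[X4→φ4] = [0, 0]
r4 m[φ0→X0] = [14, 12]
r4 m[φ0→X15] = [14, 12]
r4 m[φ1→X0] = [14, 11]
r4 m[φ1→X9] = [14, 12]
r4 m[φ2→X15] = [6, 6]
r4 m[φ2→X14] = [12, 14]
r4 m[φ3→X8] = [12, 11]
r4 m[φ3→X9] = [1, 4]
r4 m[φ4→X0] = [0, 3]
r4 m[φ4→X4] = [12, 14]
r4 m[φ5→X9] = [7, 4]
r4 m[φ6→X15] = [5, 2]
r4 m[φ7→X0] = [0, 7]
r4 m[X0→φ0] = [14, 21]
r4 m[X0→φ1] = [14, 22]
r4 m[X0→φ4] = [28, 30]
r4 m[X0→φ7] = [28, 26]
r4 m[X8→φ3] = [0, 0]
r4 m[X9→φ1] = [8, 8]
r4 m[X9→φ3] = [21, 16]
r4 m[X9→φ5] = [15, 16]
r4 m[X15→φ0] = [11, 8]
r4 m[X15→φ2] = [19, 14]
r4 m[X15→φ6] = [20, 18]
r4 m[X14→φ2] = [0, 0]
r4 m[X4→φ4] = [0, 0]
r5 m[φ0→X0] = [14, 12]
r5 m[φ0→X15] = [22, 20]
r5 m[φ1→X0] = [14, 11]
r5 m[φ1→X9] = [23, 20]
r5 m[φ2→X15] = [6, 6]
r5 m[φ2→X14] = [20, 22]
r5 m[φ3→X8] = [20, 22]
r5 m[φ3→X9] = [1, 4]
r5 m[φ4→X0] = [0, 3]
r5 m[φ4→X4] = [28, 33]
r5 m[φ5→X9] = [7, 4]
r5 m[φ6→X15] = [5, 2]
r5 m[φ7→X0] = [0, 7]
r5 m[X0→φ0] = [14, 21]
r5 m[X0→φ1] = [14, 22]
r5 m[X0→φ4] = [28, 30]
r5 m[X0→φ7] = [28, 26]
r5 m[X8→φ3] = [0, 0]
r5 m[X9→φ1] = [8, 8]
r5 m[X9→φ3] = [21, 16]
r5 m[X9→φ5] = [15, 16]
r5 m[X15→φ0] = [11, 8]
r5 m[X15→φ2] = [19, 14]
r5 m[X15→φ6] = [20, 18]
r5 m[X14→φ2] = [0, 0]
r5 m[X4→φ4] = [0, 0]
r6 m[φ0→X0] = [14, 12]
r6 m[φ0→X15] = [22, 20]
r6 m[φ1→X0] = [14, 11]
r6 m[φ1→X9] = [23, 20]
r6 m[φ2→X15] = [6, 6]
r6 m[φ2→X14] = [20, 22]
r6 m[φ3→X8] = [20, 22]
r6 m[φ3→X9] = [1, 4]
r6 m[φ4→X0] = [0, 3]
r6 m[φ4→X4] = [28, 33]
r6 m[φ5→X9] = [7, 4]
r6 m[φ6→X15] = [5, 2]
r6 m[φ7→X0] = [0, 7]
r6 m[X0→φ0] = [14, 21]
r6 m[X0→φ1] = [14, 22]
r6 m[X0→φ4] = [28, 30]
r6 m[X0→φ7] = [28, 26]
r6 m[X8→φ3] = [0, 0]
r6 m[X9→φ1] = [8, 8]
r6 m[X9→φ3] = [30, 24]
r6 m[X9→φ5] = [24, 24]
r6 m[X15→φ0] = [11, 8]
r6 m[X15→φ2] = [27, 22]
r6 m[X15→φ6] = [28, 26]
r6 m[X14→φ2] = [0, 0]
r6 m[X4→φ4] = [0, 0]
r7 m[φ0→X0] = [14, 12]
r7 m[φ0→X15] = [22, 20]
r7 m[φ1→X0] = [14, 11]
r7 m[φ1→X9] = [23, 20]
r7 m[φ2→X15] = [6, 6]
r7 m[φ2→X14] = [28, 30]
r7 m[φ3→X8] = [28, 31]
r7 m[φ3→X9] = [1, 4]
r7 m[φ4→X0] = [0, 3]
r7 m[φ4→X4] = [28, 33]
r7 m[φ5→X9] = [7, 4]
r7 m[φ6→X15] = [5, 2]
r7 m[φ7→X0] = [0, 7]
r7 m[X0→φ0] = [14, 21]
r7 m[X0→φ1] = [14, 22]
r7 m[X0→φ4] = [28, 30]
r7 m[X0→φ7] = [28, 26]
r7 m[X8→φ3] = [0, 0]
r7 m[X9→φ1] = [8, 8]
r7 m[X9→φ3] = [30, 24]
r7 m[X9→φ5] = [24, 24]
r7 m[X15→φ0] = [11, 8]
r7 m[X15→φ2] = [27, 22]
r7 m[X15→φ6] = [28, 26]
r7 m[X14→φ2] = [0, 0]
r7 m[X4→φ4] = [0, 0]
r8 m[φ0→X0] = [14, 12]
r8 m[φ0→X15] = [22, 20]
r8 m[φ1→X0] = [14, 11]
r8 m[φ1→X9] = [23, 20]
r8 m[φ2→X15] = [6, 6]
r8 m[φ2→X14] = [28, 30]
r8 m[φ3→X8] = [28, 31]
r8 m[φ3→X9] = [1, 4]
r8 m[φ4→X0] = [0, 3]
r8 m[φ4→X4] = [28, 33]
r8 m[φ5→X9] = [7, 4]
r8 m[φ6→X15] = [5, 2]
r8 m[φ7→X0] = [0, 7]
r8 m[X0→φ0] = [14, 21]
r8 m[X0→φ1] = [14, 22]
r8 m[X0→φ4] = [28, 30]
r8 m[X0→φ7] = [28, 26]
r8 m[X8→φ3] = [0, 0]
r8 m[X9→φ1] = [8, 8]
r8 m[X9→φ3] = [30, 24]
r8 m[X9→φ5] = [24, 24]
r8 m[X15→φ0] = [11, 8]
r8 m[X15→φ2] = [27, 22]
r8 m[X15→φ6] = [28, 26]
r8 m[X14→φ2] = [0, 0]
r8 m[X4→φ4] = [0, 0]
fixed point reached at round 8
b[X15] = ⊗ incoming = [33, 28]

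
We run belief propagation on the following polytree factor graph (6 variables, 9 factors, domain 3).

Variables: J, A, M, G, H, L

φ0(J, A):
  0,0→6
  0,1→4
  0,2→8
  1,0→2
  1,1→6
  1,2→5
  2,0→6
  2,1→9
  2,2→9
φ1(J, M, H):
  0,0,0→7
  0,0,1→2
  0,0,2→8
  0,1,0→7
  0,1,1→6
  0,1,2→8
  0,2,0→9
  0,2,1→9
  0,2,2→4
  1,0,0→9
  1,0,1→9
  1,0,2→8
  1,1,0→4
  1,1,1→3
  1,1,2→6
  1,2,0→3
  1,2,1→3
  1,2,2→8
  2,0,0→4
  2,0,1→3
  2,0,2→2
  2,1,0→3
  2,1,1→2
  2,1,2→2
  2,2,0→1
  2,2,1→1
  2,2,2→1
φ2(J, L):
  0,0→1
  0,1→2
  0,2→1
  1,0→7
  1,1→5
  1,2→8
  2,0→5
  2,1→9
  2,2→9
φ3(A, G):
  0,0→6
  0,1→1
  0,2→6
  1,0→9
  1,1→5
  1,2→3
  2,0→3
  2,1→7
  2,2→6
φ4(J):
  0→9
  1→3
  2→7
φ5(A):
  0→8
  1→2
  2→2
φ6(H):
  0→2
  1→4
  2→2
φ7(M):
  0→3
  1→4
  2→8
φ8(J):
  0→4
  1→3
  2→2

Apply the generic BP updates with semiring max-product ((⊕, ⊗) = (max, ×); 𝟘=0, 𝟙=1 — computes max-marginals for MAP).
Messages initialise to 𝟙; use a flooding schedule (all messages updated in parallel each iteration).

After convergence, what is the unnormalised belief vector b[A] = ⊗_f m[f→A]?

init: all messages = 𝟙 over 3 values
r1 m[φ0→J] = [8, 6, 9]
r1 m[φ0→A] = [6, 9, 9]
r1 m[φ1→J] = [9, 9, 4]
r1 m[φ1→M] = [9, 8, 9]
r1 m[φ1→H] = [9, 9, 8]
r1 m[φ2→J] = [2, 8, 9]
r1 m[φ2→L] = [7, 9, 9]
r1 m[φ3→A] = [6, 9, 7]
r1 m[φ3→G] = [9, 7, 6]
r1 m[φ4→J] = [9, 3, 7]
r1 m[φ5→A] = [8, 2, 2]
r1 m[φ6→H] = [2, 4, 2]
r1 m[φ7→M] = [3, 4, 8]
r1 m[φ8→J] = [4, 3, 2]
r1 m[J→φ0] = [1, 1, 1]
r1 m[J→φ1] = [1, 1, 1]
r1 m[J→φ2] = [1, 1, 1]
r1 m[J→φ4] = [1, 1, 1]
r1 m[J→φ8] = [1, 1, 1]
r1 m[A→φ0] = [1, 1, 1]
r1 m[A→φ3] = [1, 1, 1]
r1 m[A→φ5] = [1, 1, 1]
r1 m[M→φ1] = [1, 1, 1]
r1 m[M→φ7] = [1, 1, 1]
r1 m[G→φ3] = [1, 1, 1]
r1 m[H→φ1] = [1, 1, 1]
r1 m[H→φ6] = [1, 1, 1]
r1 m[L→φ2] = [1, 1, 1]
r2 m[φ0→J] = [8, 6, 9]
r2 m[φ0→A] = [6, 9, 9]
r2 m[φ1→J] = [9, 9, 4]
r2 m[φ1→M] = [9, 8, 9]
r2 m[φ1→H] = [9, 9, 8]
r2 m[φ2→J] = [2, 8, 9]
r2 m[φ2→L] = [7, 9, 9]
r2 m[φ3→A] = [6, 9, 7]
r2 m[φ3→G] = [9, 7, 6]
r2 m[φ4→J] = [9, 3, 7]
r2 m[φ5→A] = [8, 2, 2]
r2 m[φ6→H] = [2, 4, 2]
r2 m[φ7→M] = [3, 4, 8]
r2 m[φ8→J] = [4, 3, 2]
r2 m[J→φ0] = [648, 648, 504]
r2 m[J→φ1] = [576, 432, 1134]
r2 m[J→φ2] = [2592, 486, 504]
r2 m[J→φ4] = [576, 1296, 648]
r2 m[J→φ8] = [1296, 1296, 2268]
r2 m[A→φ0] = [48, 18, 14]
r2 m[A→φ3] = [48, 18, 18]
r2 m[A→φ5] = [36, 81, 63]
r2 m[M→φ1] = [3, 4, 8]
r2 m[M→φ7] = [9, 8, 9]
r2 m[G→φ3] = [1, 1, 1]
r2 m[H→φ1] = [2, 4, 2]
r2 m[H→φ6] = [9, 9, 8]
r2 m[L→φ2] = [1, 1, 1]
r3 m[φ0→J] = [288, 108, 288]
r3 m[φ0→A] = [3888, 4536, 5184]
r3 m[φ1→J] = [288, 128, 36]
r3 m[φ1→M] = [15552, 13824, 20736]
r3 m[φ1→H] = [41472, 41472, 27648]
r3 m[φ2→J] = [2, 8, 9]
r3 m[φ2→L] = [3402, 5184, 4536]
r3 m[φ3→A] = [6, 9, 7]
r3 m[φ3→G] = [288, 126, 288]
r3 m[φ4→J] = [9, 3, 7]
r3 m[φ5→A] = [8, 2, 2]
r3 m[φ6→H] = [2, 4, 2]
r3 m[φ7→M] = [3, 4, 8]
r3 m[φ8→J] = [4, 3, 2]
r3 m[J→φ0] = [648, 648, 504]
r3 m[J→φ1] = [576, 432, 1134]
r3 m[J→φ2] = [2592, 486, 504]
r3 m[J→φ4] = [576, 1296, 648]
r3 m[J→φ8] = [1296, 1296, 2268]
r3 m[A→φ0] = [48, 18, 14]
r3 m[A→φ3] = [48, 18, 18]
r3 m[A→φ5] = [36, 81, 63]
r3 m[M→φ1] = [3, 4, 8]
r3 m[M→φ7] = [9, 8, 9]
r3 m[G→φ3] = [1, 1, 1]
r3 m[H→φ1] = [2, 4, 2]
r3 m[H→φ6] = [9, 9, 8]
r3 m[L→φ2] = [1, 1, 1]
r4 m[φ0→J] = [288, 108, 288]
r4 m[φ0→A] = [3888, 4536, 5184]
r4 m[φ1→J] = [288, 128, 36]
r4 m[φ1→M] = [15552, 13824, 20736]
r4 m[φ1→H] = [41472, 41472, 27648]
r4 m[φ2→J] = [2, 8, 9]
r4 m[φ2→L] = [3402, 5184, 4536]
r4 m[φ3→A] = [6, 9, 7]
r4 m[φ3→G] = [288, 126, 288]
r4 m[φ4→J] = [9, 3, 7]
r4 m[φ5→A] = [8, 2, 2]
r4 m[φ6→H] = [2, 4, 2]
r4 m[φ7→M] = [3, 4, 8]
r4 m[φ8→J] = [4, 3, 2]
r4 m[J→φ0] = [20736, 9216, 4536]
r4 m[J→φ1] = [20736, 7776, 36288]
r4 m[J→φ2] = [2985984, 124416, 145152]
r4 m[J→φ4] = [663552, 331776, 186624]
r4 m[J→φ8] = [1492992, 331776, 653184]
r4 m[A→φ0] = [48, 18, 14]
r4 m[A→φ3] = [31104, 9072, 10368]
r4 m[A→φ5] = [23328, 40824, 36288]
r4 m[M→φ1] = [3, 4, 8]
r4 m[M→φ7] = [15552, 13824, 20736]
r4 m[G→φ3] = [1, 1, 1]
r4 m[H→φ1] = [2, 4, 2]
r4 m[H→φ6] = [41472, 41472, 27648]
r4 m[L→φ2] = [1, 1, 1]
r5 m[φ0→J] = [288, 108, 288]
r5 m[φ0→A] = [124416, 82944, 165888]
r5 m[φ1→J] = [288, 128, 36]
r5 m[φ1→M] = [435456, 497664, 746496]
r5 m[φ1→H] = [1492992, 1492992, 663552]
r5 m[φ2→J] = [2, 8, 9]
r5 m[φ2→L] = [2985984, 5971968, 2985984]
r5 m[φ3→A] = [6, 9, 7]
r5 m[φ3→G] = [186624, 72576, 186624]
r5 m[φ4→J] = [9, 3, 7]
r5 m[φ5→A] = [8, 2, 2]
r5 m[φ6→H] = [2, 4, 2]
r5 m[φ7→M] = [3, 4, 8]
r5 m[φ8→J] = [4, 3, 2]
r5 m[J→φ0] = [20736, 9216, 4536]
r5 m[J→φ1] = [20736, 7776, 36288]
r5 m[J→φ2] = [2985984, 124416, 145152]
r5 m[J→φ4] = [663552, 331776, 186624]
r5 m[J→φ8] = [1492992, 331776, 653184]
r5 m[A→φ0] = [48, 18, 14]
r5 m[A→φ3] = [31104, 9072, 10368]
r5 m[A→φ5] = [23328, 40824, 36288]
r5 m[M→φ1] = [3, 4, 8]
r5 m[M→φ7] = [15552, 13824, 20736]
r5 m[G→φ3] = [1, 1, 1]
r5 m[H→φ1] = [2, 4, 2]
r5 m[H→φ6] = [41472, 41472, 27648]
r5 m[L→φ2] = [1, 1, 1]
r6 m[φ0→J] = [288, 108, 288]
r6 m[φ0→A] = [124416, 82944, 165888]
r6 m[φ1→J] = [288, 128, 36]
r6 m[φ1→M] = [435456, 497664, 746496]
r6 m[φ1→H] = [1492992, 1492992, 663552]
r6 m[φ2→J] = [2, 8, 9]
r6 m[φ2→L] = [2985984, 5971968, 2985984]
r6 m[φ3→A] = [6, 9, 7]
r6 m[φ3→G] = [186624, 72576, 186624]
r6 m[φ4→J] = [9, 3, 7]
r6 m[φ5→A] = [8, 2, 2]
r6 m[φ6→H] = [2, 4, 2]
r6 m[φ7→M] = [3, 4, 8]
r6 m[φ8→J] = [4, 3, 2]
r6 m[J→φ0] = [20736, 9216, 4536]
r6 m[J→φ1] = [20736, 7776, 36288]
r6 m[J→φ2] = [2985984, 124416, 145152]
r6 m[J→φ4] = [663552, 331776, 186624]
r6 m[J→φ8] = [1492992, 331776, 653184]
r6 m[A→φ0] = [48, 18, 14]
r6 m[A→φ3] = [995328, 165888, 331776]
r6 m[A→φ5] = [746496, 746496, 1161216]
r6 m[M→φ1] = [3, 4, 8]
r6 m[M→φ7] = [435456, 497664, 746496]
r6 m[G→φ3] = [1, 1, 1]
r6 m[H→φ1] = [2, 4, 2]
r6 m[H→φ6] = [1492992, 1492992, 663552]
r6 m[L→φ2] = [1, 1, 1]
r7 m[φ0→J] = [288, 108, 288]
r7 m[φ0→A] = [124416, 82944, 165888]
r7 m[φ1→J] = [288, 128, 36]
r7 m[φ1→M] = [435456, 497664, 746496]
r7 m[φ1→H] = [1492992, 1492992, 663552]
r7 m[φ2→J] = [2, 8, 9]
r7 m[φ2→L] = [2985984, 5971968, 2985984]
r7 m[φ3→A] = [6, 9, 7]
r7 m[φ3→G] = [5971968, 2322432, 5971968]
r7 m[φ4→J] = [9, 3, 7]
r7 m[φ5→A] = [8, 2, 2]
r7 m[φ6→H] = [2, 4, 2]
r7 m[φ7→M] = [3, 4, 8]
r7 m[φ8→J] = [4, 3, 2]
r7 m[J→φ0] = [20736, 9216, 4536]
r7 m[J→φ1] = [20736, 7776, 36288]
r7 m[J→φ2] = [2985984, 124416, 145152]
r7 m[J→φ4] = [663552, 331776, 186624]
r7 m[J→φ8] = [1492992, 331776, 653184]
r7 m[A→φ0] = [48, 18, 14]
r7 m[A→φ3] = [995328, 165888, 331776]
r7 m[A→φ5] = [746496, 746496, 1161216]
r7 m[M→φ1] = [3, 4, 8]
r7 m[M→φ7] = [435456, 497664, 746496]
r7 m[G→φ3] = [1, 1, 1]
r7 m[H→φ1] = [2, 4, 2]
r7 m[H→φ6] = [1492992, 1492992, 663552]
r7 m[L→φ2] = [1, 1, 1]
r8 m[φ0→J] = [288, 108, 288]
r8 m[φ0→A] = [124416, 82944, 165888]
r8 m[φ1→J] = [288, 128, 36]
r8 m[φ1→M] = [435456, 497664, 746496]
r8 m[φ1→H] = [1492992, 1492992, 663552]
r8 m[φ2→J] = [2, 8, 9]
r8 m[φ2→L] = [2985984, 5971968, 2985984]
r8 m[φ3→A] = [6, 9, 7]
r8 m[φ3→G] = [5971968, 2322432, 5971968]
r8 m[φ4→J] = [9, 3, 7]
r8 m[φ5→A] = [8, 2, 2]
r8 m[φ6→H] = [2, 4, 2]
r8 m[φ7→M] = [3, 4, 8]
r8 m[φ8→J] = [4, 3, 2]
r8 m[J→φ0] = [20736, 9216, 4536]
r8 m[J→φ1] = [20736, 7776, 36288]
r8 m[J→φ2] = [2985984, 124416, 145152]
r8 m[J→φ4] = [663552, 331776, 186624]
r8 m[J→φ8] = [1492992, 331776, 653184]
r8 m[A→φ0] = [48, 18, 14]
r8 m[A→φ3] = [995328, 165888, 331776]
r8 m[A→φ5] = [746496, 746496, 1161216]
r8 m[M→φ1] = [3, 4, 8]
r8 m[M→φ7] = [435456, 497664, 746496]
r8 m[G→φ3] = [1, 1, 1]
r8 m[H→φ1] = [2, 4, 2]
r8 m[H→φ6] = [1492992, 1492992, 663552]
r8 m[L→φ2] = [1, 1, 1]
fixed point reached at round 8
b[A] = ⊗ incoming = [5971968, 1492992, 2322432]

b[A] = [5971968, 1492992, 2322432]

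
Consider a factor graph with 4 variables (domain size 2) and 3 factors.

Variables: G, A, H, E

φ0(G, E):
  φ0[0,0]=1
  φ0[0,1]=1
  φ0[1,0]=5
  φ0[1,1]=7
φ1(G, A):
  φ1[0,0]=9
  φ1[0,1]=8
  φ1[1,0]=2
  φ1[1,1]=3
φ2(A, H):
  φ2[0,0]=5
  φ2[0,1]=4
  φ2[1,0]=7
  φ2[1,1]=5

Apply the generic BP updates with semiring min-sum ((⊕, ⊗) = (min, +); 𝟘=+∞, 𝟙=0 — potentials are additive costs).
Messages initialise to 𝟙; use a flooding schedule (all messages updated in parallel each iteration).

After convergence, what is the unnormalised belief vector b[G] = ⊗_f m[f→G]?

b[G] = [14, 11]

init: all messages = 𝟙 over 2 values
r1 m[φ0→G] = [1, 5]
r1 m[φ0→E] = [1, 1]
r1 m[φ1→G] = [8, 2]
r1 m[φ1→A] = [2, 3]
r1 m[φ2→A] = [4, 5]
r1 m[φ2→H] = [5, 4]
r1 m[G→φ0] = [0, 0]
r1 m[G→φ1] = [0, 0]
r1 m[A→φ1] = [0, 0]
r1 m[A→φ2] = [0, 0]
r1 m[H→φ2] = [0, 0]
r1 m[E→φ0] = [0, 0]
r2 m[φ0→G] = [1, 5]
r2 m[φ0→E] = [1, 1]
r2 m[φ1→G] = [8, 2]
r2 m[φ1→A] = [2, 3]
r2 m[φ2→A] = [4, 5]
r2 m[φ2→H] = [5, 4]
r2 m[G→φ0] = [8, 2]
r2 m[G→φ1] = [1, 5]
r2 m[A→φ1] = [4, 5]
r2 m[A→φ2] = [2, 3]
r2 m[H→φ2] = [0, 0]
r2 m[E→φ0] = [0, 0]
r3 m[φ0→G] = [1, 5]
r3 m[φ0→E] = [7, 9]
r3 m[φ1→G] = [13, 6]
r3 m[φ1→A] = [7, 8]
r3 m[φ2→A] = [4, 5]
r3 m[φ2→H] = [7, 6]
r3 m[G→φ0] = [8, 2]
r3 m[G→φ1] = [1, 5]
r3 m[A→φ1] = [4, 5]
r3 m[A→φ2] = [2, 3]
r3 m[H→φ2] = [0, 0]
r3 m[E→φ0] = [0, 0]
r4 m[φ0→G] = [1, 5]
r4 m[φ0→E] = [7, 9]
r4 m[φ1→G] = [13, 6]
r4 m[φ1→A] = [7, 8]
r4 m[φ2→A] = [4, 5]
r4 m[φ2→H] = [7, 6]
r4 m[G→φ0] = [13, 6]
r4 m[G→φ1] = [1, 5]
r4 m[A→φ1] = [4, 5]
r4 m[A→φ2] = [7, 8]
r4 m[H→φ2] = [0, 0]
r4 m[E→φ0] = [0, 0]
r5 m[φ0→G] = [1, 5]
r5 m[φ0→E] = [11, 13]
r5 m[φ1→G] = [13, 6]
r5 m[φ1→A] = [7, 8]
r5 m[φ2→A] = [4, 5]
r5 m[φ2→H] = [12, 11]
r5 m[G→φ0] = [13, 6]
r5 m[G→φ1] = [1, 5]
r5 m[A→φ1] = [4, 5]
r5 m[A→φ2] = [7, 8]
r5 m[H→φ2] = [0, 0]
r5 m[E→φ0] = [0, 0]
r6 m[φ0→G] = [1, 5]
r6 m[φ0→E] = [11, 13]
r6 m[φ1→G] = [13, 6]
r6 m[φ1→A] = [7, 8]
r6 m[φ2→A] = [4, 5]
r6 m[φ2→H] = [12, 11]
r6 m[G→φ0] = [13, 6]
r6 m[G→φ1] = [1, 5]
r6 m[A→φ1] = [4, 5]
r6 m[A→φ2] = [7, 8]
r6 m[H→φ2] = [0, 0]
r6 m[E→φ0] = [0, 0]
fixed point reached at round 6
b[G] = ⊗ incoming = [14, 11]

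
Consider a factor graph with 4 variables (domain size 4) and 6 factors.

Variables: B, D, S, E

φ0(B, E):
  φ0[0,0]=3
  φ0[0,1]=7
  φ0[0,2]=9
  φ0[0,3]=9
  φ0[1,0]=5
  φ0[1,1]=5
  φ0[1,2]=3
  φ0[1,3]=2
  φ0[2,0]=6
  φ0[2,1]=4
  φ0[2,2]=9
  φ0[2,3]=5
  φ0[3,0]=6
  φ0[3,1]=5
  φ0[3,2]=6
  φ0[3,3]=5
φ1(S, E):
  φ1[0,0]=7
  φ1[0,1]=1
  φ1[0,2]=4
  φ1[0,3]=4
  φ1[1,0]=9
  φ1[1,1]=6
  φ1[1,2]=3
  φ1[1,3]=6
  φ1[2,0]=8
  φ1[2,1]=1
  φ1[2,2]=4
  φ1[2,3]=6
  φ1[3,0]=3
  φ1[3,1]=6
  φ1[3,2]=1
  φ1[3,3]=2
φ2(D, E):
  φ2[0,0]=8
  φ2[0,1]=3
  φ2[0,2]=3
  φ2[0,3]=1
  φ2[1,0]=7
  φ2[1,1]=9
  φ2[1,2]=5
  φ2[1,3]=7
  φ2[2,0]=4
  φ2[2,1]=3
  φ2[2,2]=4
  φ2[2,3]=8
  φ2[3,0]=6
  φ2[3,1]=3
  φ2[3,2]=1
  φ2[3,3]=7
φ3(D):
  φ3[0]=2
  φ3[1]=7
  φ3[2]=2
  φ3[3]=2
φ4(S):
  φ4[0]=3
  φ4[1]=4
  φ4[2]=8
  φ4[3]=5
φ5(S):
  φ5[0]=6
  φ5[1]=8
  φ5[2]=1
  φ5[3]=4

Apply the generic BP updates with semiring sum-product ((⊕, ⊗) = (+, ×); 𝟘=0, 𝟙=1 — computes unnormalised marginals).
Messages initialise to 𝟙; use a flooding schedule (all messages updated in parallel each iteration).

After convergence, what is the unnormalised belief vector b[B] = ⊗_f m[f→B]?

b[B] = [686424, 456224, 627432, 621150]

init: all messages = 𝟙 over 4 values
r1 m[φ0→B] = [28, 15, 24, 22]
r1 m[φ0→E] = [20, 21, 27, 21]
r1 m[φ1→S] = [16, 24, 19, 12]
r1 m[φ1→E] = [27, 14, 12, 18]
r1 m[φ2→D] = [15, 28, 19, 17]
r1 m[φ2→E] = [25, 18, 13, 23]
r1 m[φ3→D] = [2, 7, 2, 2]
r1 m[φ4→S] = [3, 4, 8, 5]
r1 m[φ5→S] = [6, 8, 1, 4]
r1 m[B→φ0] = [1, 1, 1, 1]
r1 m[D→φ2] = [1, 1, 1, 1]
r1 m[D→φ3] = [1, 1, 1, 1]
r1 m[S→φ1] = [1, 1, 1, 1]
r1 m[S→φ4] = [1, 1, 1, 1]
r1 m[S→φ5] = [1, 1, 1, 1]
r1 m[E→φ0] = [1, 1, 1, 1]
r1 m[E→φ1] = [1, 1, 1, 1]
r1 m[E→φ2] = [1, 1, 1, 1]
r2 m[φ0→B] = [28, 15, 24, 22]
r2 m[φ0→E] = [20, 21, 27, 21]
r2 m[φ1→S] = [16, 24, 19, 12]
r2 m[φ1→E] = [27, 14, 12, 18]
r2 m[φ2→D] = [15, 28, 19, 17]
r2 m[φ2→E] = [25, 18, 13, 23]
r2 m[φ3→D] = [2, 7, 2, 2]
r2 m[φ4→S] = [3, 4, 8, 5]
r2 m[φ5→S] = [6, 8, 1, 4]
r2 m[B→φ0] = [1, 1, 1, 1]
r2 m[D→φ2] = [2, 7, 2, 2]
r2 m[D→φ3] = [15, 28, 19, 17]
r2 m[S→φ1] = [18, 32, 8, 20]
r2 m[S→φ4] = [96, 192, 19, 48]
r2 m[S→φ5] = [48, 96, 152, 60]
r2 m[E→φ0] = [675, 252, 156, 414]
r2 m[E→φ1] = [500, 378, 351, 483]
r2 m[E→φ2] = [540, 294, 324, 378]
r3 m[φ0→B] = [8919, 5931, 8532, 8316]
r3 m[φ0→E] = [20, 21, 27, 21]
r3 m[φ1→S] = [7214, 10719, 8680, 5085]
r3 m[φ1→E] = [538, 338, 220, 352]
r3 m[φ2→D] = [6552, 10692, 7362, 7092]
r3 m[φ2→E] = [85, 81, 51, 81]
r3 m[φ3→D] = [2, 7, 2, 2]
r3 m[φ4→S] = [3, 4, 8, 5]
r3 m[φ5→S] = [6, 8, 1, 4]
r3 m[B→φ0] = [1, 1, 1, 1]
r3 m[D→φ2] = [2, 7, 2, 2]
r3 m[D→φ3] = [15, 28, 19, 17]
r3 m[S→φ1] = [18, 32, 8, 20]
r3 m[S→φ4] = [96, 192, 19, 48]
r3 m[S→φ5] = [48, 96, 152, 60]
r3 m[E→φ0] = [675, 252, 156, 414]
r3 m[E→φ1] = [500, 378, 351, 483]
r3 m[E→φ2] = [540, 294, 324, 378]
r4 m[φ0→B] = [8919, 5931, 8532, 8316]
r4 m[φ0→E] = [20, 21, 27, 21]
r4 m[φ1→S] = [7214, 10719, 8680, 5085]
r4 m[φ1→E] = [538, 338, 220, 352]
r4 m[φ2→D] = [6552, 10692, 7362, 7092]
r4 m[φ2→E] = [85, 81, 51, 81]
r4 m[φ3→D] = [2, 7, 2, 2]
r4 m[φ4→S] = [3, 4, 8, 5]
r4 m[φ5→S] = [6, 8, 1, 4]
r4 m[B→φ0] = [1, 1, 1, 1]
r4 m[D→φ2] = [2, 7, 2, 2]
r4 m[D→φ3] = [6552, 10692, 7362, 7092]
r4 m[S→φ1] = [18, 32, 8, 20]
r4 m[S→φ4] = [43284, 85752, 8680, 20340]
r4 m[S→φ5] = [21642, 42876, 69440, 25425]
r4 m[E→φ0] = [45730, 27378, 11220, 28512]
r4 m[E→φ1] = [1700, 1701, 1377, 1701]
r4 m[E→φ2] = [10760, 7098, 5940, 7392]
r5 m[φ0→B] = [686424, 456224, 627432, 621150]
r5 m[φ0→E] = [20, 21, 27, 21]
r5 m[φ1→S] = [25913, 39843, 31015, 20085]
r5 m[φ1→E] = [538, 338, 220, 352]
r5 m[φ2→D] = [132586, 220646, 147230, 143538]
r5 m[φ2→E] = [85, 81, 51, 81]
r5 m[φ3→D] = [2, 7, 2, 2]
r5 m[φ4→S] = [3, 4, 8, 5]
r5 m[φ5→S] = [6, 8, 1, 4]
r5 m[B→φ0] = [1, 1, 1, 1]
r5 m[D→φ2] = [2, 7, 2, 2]
r5 m[D→φ3] = [6552, 10692, 7362, 7092]
r5 m[S→φ1] = [18, 32, 8, 20]
r5 m[S→φ4] = [43284, 85752, 8680, 20340]
r5 m[S→φ5] = [21642, 42876, 69440, 25425]
r5 m[E→φ0] = [45730, 27378, 11220, 28512]
r5 m[E→φ1] = [1700, 1701, 1377, 1701]
r5 m[E→φ2] = [10760, 7098, 5940, 7392]
r6 m[φ0→B] = [686424, 456224, 627432, 621150]
r6 m[φ0→E] = [20, 21, 27, 21]
r6 m[φ1→S] = [25913, 39843, 31015, 20085]
r6 m[φ1→E] = [538, 338, 220, 352]
r6 m[φ2→D] = [132586, 220646, 147230, 143538]
r6 m[φ2→E] = [85, 81, 51, 81]
r6 m[φ3→D] = [2, 7, 2, 2]
r6 m[φ4→S] = [3, 4, 8, 5]
r6 m[φ5→S] = [6, 8, 1, 4]
r6 m[B→φ0] = [1, 1, 1, 1]
r6 m[D→φ2] = [2, 7, 2, 2]
r6 m[D→φ3] = [132586, 220646, 147230, 143538]
r6 m[S→φ1] = [18, 32, 8, 20]
r6 m[S→φ4] = [155478, 318744, 31015, 80340]
r6 m[S→φ5] = [77739, 159372, 248120, 100425]
r6 m[E→φ0] = [45730, 27378, 11220, 28512]
r6 m[E→φ1] = [1700, 1701, 1377, 1701]
r6 m[E→φ2] = [10760, 7098, 5940, 7392]
r7 m[φ0→B] = [686424, 456224, 627432, 621150]
r7 m[φ0→E] = [20, 21, 27, 21]
r7 m[φ1→S] = [25913, 39843, 31015, 20085]
r7 m[φ1→E] = [538, 338, 220, 352]
r7 m[φ2→D] = [132586, 220646, 147230, 143538]
r7 m[φ2→E] = [85, 81, 51, 81]
r7 m[φ3→D] = [2, 7, 2, 2]
r7 m[φ4→S] = [3, 4, 8, 5]
r7 m[φ5→S] = [6, 8, 1, 4]
r7 m[B→φ0] = [1, 1, 1, 1]
r7 m[D→φ2] = [2, 7, 2, 2]
r7 m[D→φ3] = [132586, 220646, 147230, 143538]
r7 m[S→φ1] = [18, 32, 8, 20]
r7 m[S→φ4] = [155478, 318744, 31015, 80340]
r7 m[S→φ5] = [77739, 159372, 248120, 100425]
r7 m[E→φ0] = [45730, 27378, 11220, 28512]
r7 m[E→φ1] = [1700, 1701, 1377, 1701]
r7 m[E→φ2] = [10760, 7098, 5940, 7392]
fixed point reached at round 7
b[B] = ⊗ incoming = [686424, 456224, 627432, 621150]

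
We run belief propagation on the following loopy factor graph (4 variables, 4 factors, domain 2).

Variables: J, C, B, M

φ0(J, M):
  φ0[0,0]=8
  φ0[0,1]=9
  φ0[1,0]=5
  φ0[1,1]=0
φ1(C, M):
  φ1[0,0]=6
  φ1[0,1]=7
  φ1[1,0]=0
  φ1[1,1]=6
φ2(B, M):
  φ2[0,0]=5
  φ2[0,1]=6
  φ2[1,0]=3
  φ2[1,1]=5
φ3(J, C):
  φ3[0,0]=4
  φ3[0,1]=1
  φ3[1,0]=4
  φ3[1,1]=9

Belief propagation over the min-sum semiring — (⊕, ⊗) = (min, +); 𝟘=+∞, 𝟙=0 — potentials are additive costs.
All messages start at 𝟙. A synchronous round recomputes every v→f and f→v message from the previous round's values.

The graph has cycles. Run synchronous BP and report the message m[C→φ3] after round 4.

message @ round 4 = [12, 8]

init: all messages = 𝟙 over 2 values
r1 m[φ0→J] = [8, 0]
r1 m[φ0→M] = [5, 0]
r1 m[φ1→C] = [6, 0]
r1 m[φ1→M] = [0, 6]
r1 m[φ2→B] = [5, 3]
r1 m[φ2→M] = [3, 5]
r1 m[φ3→J] = [1, 4]
r1 m[φ3→C] = [4, 1]
r1 m[J→φ0] = [0, 0]
r1 m[J→φ3] = [0, 0]
r1 m[C→φ1] = [0, 0]
r1 m[C→φ3] = [0, 0]
r1 m[B→φ2] = [0, 0]
r1 m[M→φ0] = [0, 0]
r1 m[M→φ1] = [0, 0]
r1 m[M→φ2] = [0, 0]
r2 m[φ0→J] = [8, 0]
r2 m[φ0→M] = [5, 0]
r2 m[φ1→C] = [6, 0]
r2 m[φ1→M] = [0, 6]
r2 m[φ2→B] = [5, 3]
r2 m[φ2→M] = [3, 5]
r2 m[φ3→J] = [1, 4]
r2 m[φ3→C] = [4, 1]
r2 m[J→φ0] = [1, 4]
r2 m[J→φ3] = [8, 0]
r2 m[C→φ1] = [4, 1]
r2 m[C→φ3] = [6, 0]
r2 m[B→φ2] = [0, 0]
r2 m[M→φ0] = [3, 11]
r2 m[M→φ1] = [8, 5]
r2 m[M→φ2] = [5, 6]
r3 m[φ0→J] = [11, 8]
r3 m[φ0→M] = [9, 4]
r3 m[φ1→C] = [12, 8]
r3 m[φ1→M] = [1, 7]
r3 m[φ2→B] = [10, 8]
r3 m[φ2→M] = [3, 5]
r3 m[φ3→J] = [1, 9]
r3 m[φ3→C] = [4, 9]
r3 m[J→φ0] = [1, 4]
r3 m[J→φ3] = [8, 0]
r3 m[C→φ1] = [4, 1]
r3 m[C→φ3] = [6, 0]
r3 m[B→φ2] = [0, 0]
r3 m[M→φ0] = [3, 11]
r3 m[M→φ1] = [8, 5]
r3 m[M→φ2] = [5, 6]
r4 m[φ0→J] = [11, 8]
r4 m[φ0→M] = [9, 4]
r4 m[φ1→C] = [12, 8]
r4 m[φ1→M] = [1, 7]
r4 m[φ2→B] = [10, 8]
r4 m[φ2→M] = [3, 5]
r4 m[φ3→J] = [1, 9]
r4 m[φ3→C] = [4, 9]
r4 m[J→φ0] = [1, 9]
r4 m[J→φ3] = [11, 8]
r4 m[C→φ1] = [4, 9]
r4 m[C→φ3] = [12, 8]
r4 m[B→φ2] = [0, 0]
r4 m[M→φ0] = [4, 12]
r4 m[M→φ1] = [12, 9]
r4 m[M→φ2] = [10, 11]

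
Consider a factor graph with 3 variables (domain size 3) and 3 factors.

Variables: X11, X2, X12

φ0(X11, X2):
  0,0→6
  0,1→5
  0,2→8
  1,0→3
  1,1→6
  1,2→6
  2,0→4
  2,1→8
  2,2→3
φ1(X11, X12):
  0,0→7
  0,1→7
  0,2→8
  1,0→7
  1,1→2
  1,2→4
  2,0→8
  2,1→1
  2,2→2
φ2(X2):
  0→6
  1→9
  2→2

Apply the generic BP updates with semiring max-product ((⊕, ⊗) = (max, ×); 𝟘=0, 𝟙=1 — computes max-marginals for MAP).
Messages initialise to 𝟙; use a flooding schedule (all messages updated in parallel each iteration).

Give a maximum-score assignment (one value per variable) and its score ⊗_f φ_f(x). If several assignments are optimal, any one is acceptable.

assignment: (X11=2, X2=1, X12=0); score = 576

init: all messages = 𝟙 over 3 values
r1 m[φ0→X11] = [8, 6, 8]
r1 m[φ0→X2] = [6, 8, 8]
r1 m[φ1→X11] = [8, 7, 8]
r1 m[φ1→X12] = [8, 7, 8]
r1 m[φ2→X2] = [6, 9, 2]
r1 m[X11→φ0] = [1, 1, 1]
r1 m[X11→φ1] = [1, 1, 1]
r1 m[X2→φ0] = [1, 1, 1]
r1 m[X2→φ2] = [1, 1, 1]
r1 m[X12→φ1] = [1, 1, 1]
r2 m[φ0→X11] = [8, 6, 8]
r2 m[φ0→X2] = [6, 8, 8]
r2 m[φ1→X11] = [8, 7, 8]
r2 m[φ1→X12] = [8, 7, 8]
r2 m[φ2→X2] = [6, 9, 2]
r2 m[X11→φ0] = [8, 7, 8]
r2 m[X11→φ1] = [8, 6, 8]
r2 m[X2→φ0] = [6, 9, 2]
r2 m[X2→φ2] = [6, 8, 8]
r2 m[X12→φ1] = [1, 1, 1]
r3 m[φ0→X11] = [45, 54, 72]
r3 m[φ0→X2] = [48, 64, 64]
r3 m[φ1→X11] = [8, 7, 8]
r3 m[φ1→X12] = [64, 56, 64]
r3 m[φ2→X2] = [6, 9, 2]
r3 m[X11→φ0] = [8, 7, 8]
r3 m[X11→φ1] = [8, 6, 8]
r3 m[X2→φ0] = [6, 9, 2]
r3 m[X2→φ2] = [6, 8, 8]
r3 m[X12→φ1] = [1, 1, 1]
r4 m[φ0→X11] = [45, 54, 72]
r4 m[φ0→X2] = [48, 64, 64]
r4 m[φ1→X11] = [8, 7, 8]
r4 m[φ1→X12] = [64, 56, 64]
r4 m[φ2→X2] = [6, 9, 2]
r4 m[X11→φ0] = [8, 7, 8]
r4 m[X11→φ1] = [45, 54, 72]
r4 m[X2→φ0] = [6, 9, 2]
r4 m[X2→φ2] = [48, 64, 64]
r4 m[X12→φ1] = [1, 1, 1]
r5 m[φ0→X11] = [45, 54, 72]
r5 m[φ0→X2] = [48, 64, 64]
r5 m[φ1→X11] = [8, 7, 8]
r5 m[φ1→X12] = [576, 315, 360]
r5 m[φ2→X2] = [6, 9, 2]
r5 m[X11→φ0] = [8, 7, 8]
r5 m[X11→φ1] = [45, 54, 72]
r5 m[X2→φ0] = [6, 9, 2]
r5 m[X2→φ2] = [48, 64, 64]
r5 m[X12→φ1] = [1, 1, 1]
r6 m[φ0→X11] = [45, 54, 72]
r6 m[φ0→X2] = [48, 64, 64]
r6 m[φ1→X11] = [8, 7, 8]
r6 m[φ1→X12] = [576, 315, 360]
r6 m[φ2→X2] = [6, 9, 2]
r6 m[X11→φ0] = [8, 7, 8]
r6 m[X11→φ1] = [45, 54, 72]
r6 m[X2→φ0] = [6, 9, 2]
r6 m[X2→φ2] = [48, 64, 64]
r6 m[X12→φ1] = [1, 1, 1]
fixed point reached at round 6
traceback from X11: (X11=2, X2=1, X12=0), score=576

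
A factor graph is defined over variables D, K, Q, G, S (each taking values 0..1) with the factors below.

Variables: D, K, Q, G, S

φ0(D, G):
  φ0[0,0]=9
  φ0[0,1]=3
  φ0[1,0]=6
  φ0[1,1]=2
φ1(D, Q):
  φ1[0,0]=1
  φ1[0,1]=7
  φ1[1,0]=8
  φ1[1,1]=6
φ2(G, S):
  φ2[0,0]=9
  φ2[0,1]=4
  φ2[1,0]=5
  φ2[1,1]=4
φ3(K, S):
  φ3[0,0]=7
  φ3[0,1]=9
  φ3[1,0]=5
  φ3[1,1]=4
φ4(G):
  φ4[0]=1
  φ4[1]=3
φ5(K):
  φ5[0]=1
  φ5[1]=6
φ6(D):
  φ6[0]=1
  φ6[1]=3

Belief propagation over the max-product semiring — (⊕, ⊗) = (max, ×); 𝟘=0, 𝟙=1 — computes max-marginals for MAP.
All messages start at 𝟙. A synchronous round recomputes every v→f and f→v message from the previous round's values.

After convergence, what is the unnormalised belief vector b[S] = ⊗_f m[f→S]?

b[S] = [38880, 13824]

init: all messages = 𝟙 over 2 values
r1 m[φ0→D] = [9, 6]
r1 m[φ0→G] = [9, 3]
r1 m[φ1→D] = [7, 8]
r1 m[φ1→Q] = [8, 7]
r1 m[φ2→G] = [9, 5]
r1 m[φ2→S] = [9, 4]
r1 m[φ3→K] = [9, 5]
r1 m[φ3→S] = [7, 9]
r1 m[φ4→G] = [1, 3]
r1 m[φ5→K] = [1, 6]
r1 m[φ6→D] = [1, 3]
r1 m[D→φ0] = [1, 1]
r1 m[D→φ1] = [1, 1]
r1 m[D→φ6] = [1, 1]
r1 m[K→φ3] = [1, 1]
r1 m[K→φ5] = [1, 1]
r1 m[Q→φ1] = [1, 1]
r1 m[G→φ0] = [1, 1]
r1 m[G→φ2] = [1, 1]
r1 m[G→φ4] = [1, 1]
r1 m[S→φ2] = [1, 1]
r1 m[S→φ3] = [1, 1]
r2 m[φ0→D] = [9, 6]
r2 m[φ0→G] = [9, 3]
r2 m[φ1→D] = [7, 8]
r2 m[φ1→Q] = [8, 7]
r2 m[φ2→G] = [9, 5]
r2 m[φ2→S] = [9, 4]
r2 m[φ3→K] = [9, 5]
r2 m[φ3→S] = [7, 9]
r2 m[φ4→G] = [1, 3]
r2 m[φ5→K] = [1, 6]
r2 m[φ6→D] = [1, 3]
r2 m[D→φ0] = [7, 24]
r2 m[D→φ1] = [9, 18]
r2 m[D→φ6] = [63, 48]
r2 m[K→φ3] = [1, 6]
r2 m[K→φ5] = [9, 5]
r2 m[Q→φ1] = [1, 1]
r2 m[G→φ0] = [9, 15]
r2 m[G→φ2] = [9, 9]
r2 m[G→φ4] = [81, 15]
r2 m[S→φ2] = [7, 9]
r2 m[S→φ3] = [9, 4]
r3 m[φ0→D] = [81, 54]
r3 m[φ0→G] = [144, 48]
r3 m[φ1→D] = [7, 8]
r3 m[φ1→Q] = [144, 108]
r3 m[φ2→G] = [63, 36]
r3 m[φ2→S] = [81, 36]
r3 m[φ3→K] = [63, 45]
r3 m[φ3→S] = [30, 24]
r3 m[φ4→G] = [1, 3]
r3 m[φ5→K] = [1, 6]
r3 m[φ6→D] = [1, 3]
r3 m[D→φ0] = [7, 24]
r3 m[D→φ1] = [9, 18]
r3 m[D→φ6] = [63, 48]
r3 m[K→φ3] = [1, 6]
r3 m[K→φ5] = [9, 5]
r3 m[Q→φ1] = [1, 1]
r3 m[G→φ0] = [9, 15]
r3 m[G→φ2] = [9, 9]
r3 m[G→φ4] = [81, 15]
r3 m[S→φ2] = [7, 9]
r3 m[S→φ3] = [9, 4]
r4 m[φ0→D] = [81, 54]
r4 m[φ0→G] = [144, 48]
r4 m[φ1→D] = [7, 8]
r4 m[φ1→Q] = [144, 108]
r4 m[φ2→G] = [63, 36]
r4 m[φ2→S] = [81, 36]
r4 m[φ3→K] = [63, 45]
r4 m[φ3→S] = [30, 24]
r4 m[φ4→G] = [1, 3]
r4 m[φ5→K] = [1, 6]
r4 m[φ6→D] = [1, 3]
r4 m[D→φ0] = [7, 24]
r4 m[D→φ1] = [81, 162]
r4 m[D→φ6] = [567, 432]
r4 m[K→φ3] = [1, 6]
r4 m[K→φ5] = [63, 45]
r4 m[Q→φ1] = [1, 1]
r4 m[G→φ0] = [63, 108]
r4 m[G→φ2] = [144, 144]
r4 m[G→φ4] = [9072, 1728]
r4 m[S→φ2] = [30, 24]
r4 m[S→φ3] = [81, 36]
r5 m[φ0→D] = [567, 378]
r5 m[φ0→G] = [144, 48]
r5 m[φ1→D] = [7, 8]
r5 m[φ1→Q] = [1296, 972]
r5 m[φ2→G] = [270, 150]
r5 m[φ2→S] = [1296, 576]
r5 m[φ3→K] = [567, 405]
r5 m[φ3→S] = [30, 24]
r5 m[φ4→G] = [1, 3]
r5 m[φ5→K] = [1, 6]
r5 m[φ6→D] = [1, 3]
r5 m[D→φ0] = [7, 24]
r5 m[D→φ1] = [81, 162]
r5 m[D→φ6] = [567, 432]
r5 m[K→φ3] = [1, 6]
r5 m[K→φ5] = [63, 45]
r5 m[Q→φ1] = [1, 1]
r5 m[G→φ0] = [63, 108]
r5 m[G→φ2] = [144, 144]
r5 m[G→φ4] = [9072, 1728]
r5 m[S→φ2] = [30, 24]
r5 m[S→φ3] = [81, 36]
r6 m[φ0→D] = [567, 378]
r6 m[φ0→G] = [144, 48]
r6 m[φ1→D] = [7, 8]
r6 m[φ1→Q] = [1296, 972]
r6 m[φ2→G] = [270, 150]
r6 m[φ2→S] = [1296, 576]
r6 m[φ3→K] = [567, 405]
r6 m[φ3→S] = [30, 24]
r6 m[φ4→G] = [1, 3]
r6 m[φ5→K] = [1, 6]
r6 m[φ6→D] = [1, 3]
r6 m[D→φ0] = [7, 24]
r6 m[D→φ1] = [567, 1134]
r6 m[D→φ6] = [3969, 3024]
r6 m[K→φ3] = [1, 6]
r6 m[K→φ5] = [567, 405]
r6 m[Q→φ1] = [1, 1]
r6 m[G→φ0] = [270, 450]
r6 m[G→φ2] = [144, 144]
r6 m[G→φ4] = [38880, 7200]
r6 m[S→φ2] = [30, 24]
r6 m[S→φ3] = [1296, 576]
r7 m[φ0→D] = [2430, 1620]
r7 m[φ0→G] = [144, 48]
r7 m[φ1→D] = [7, 8]
r7 m[φ1→Q] = [9072, 6804]
r7 m[φ2→G] = [270, 150]
r7 m[φ2→S] = [1296, 576]
r7 m[φ3→K] = [9072, 6480]
r7 m[φ3→S] = [30, 24]
r7 m[φ4→G] = [1, 3]
r7 m[φ5→K] = [1, 6]
r7 m[φ6→D] = [1, 3]
r7 m[D→φ0] = [7, 24]
r7 m[D→φ1] = [567, 1134]
r7 m[D→φ6] = [3969, 3024]
r7 m[K→φ3] = [1, 6]
r7 m[K→φ5] = [567, 405]
r7 m[Q→φ1] = [1, 1]
r7 m[G→φ0] = [270, 450]
r7 m[G→φ2] = [144, 144]
r7 m[G→φ4] = [38880, 7200]
r7 m[S→φ2] = [30, 24]
r7 m[S→φ3] = [1296, 576]
r8 m[φ0→D] = [2430, 1620]
r8 m[φ0→G] = [144, 48]
r8 m[φ1→D] = [7, 8]
r8 m[φ1→Q] = [9072, 6804]
r8 m[φ2→G] = [270, 150]
r8 m[φ2→S] = [1296, 576]
r8 m[φ3→K] = [9072, 6480]
r8 m[φ3→S] = [30, 24]
r8 m[φ4→G] = [1, 3]
r8 m[φ5→K] = [1, 6]
r8 m[φ6→D] = [1, 3]
r8 m[D→φ0] = [7, 24]
r8 m[D→φ1] = [2430, 4860]
r8 m[D→φ6] = [17010, 12960]
r8 m[K→φ3] = [1, 6]
r8 m[K→φ5] = [9072, 6480]
r8 m[Q→φ1] = [1, 1]
r8 m[G→φ0] = [270, 450]
r8 m[G→φ2] = [144, 144]
r8 m[G→φ4] = [38880, 7200]
r8 m[S→φ2] = [30, 24]
r8 m[S→φ3] = [1296, 576]
r9 m[φ0→D] = [2430, 1620]
r9 m[φ0→G] = [144, 48]
r9 m[φ1→D] = [7, 8]
r9 m[φ1→Q] = [38880, 29160]
r9 m[φ2→G] = [270, 150]
r9 m[φ2→S] = [1296, 576]
r9 m[φ3→K] = [9072, 6480]
r9 m[φ3→S] = [30, 24]
r9 m[φ4→G] = [1, 3]
r9 m[φ5→K] = [1, 6]
r9 m[φ6→D] = [1, 3]
r9 m[D→φ0] = [7, 24]
r9 m[D→φ1] = [2430, 4860]
r9 m[D→φ6] = [17010, 12960]
r9 m[K→φ3] = [1, 6]
r9 m[K→φ5] = [9072, 6480]
r9 m[Q→φ1] = [1, 1]
r9 m[G→φ0] = [270, 450]
r9 m[G→φ2] = [144, 144]
r9 m[G→φ4] = [38880, 7200]
r9 m[S→φ2] = [30, 24]
r9 m[S→φ3] = [1296, 576]
r10 m[φ0→D] = [2430, 1620]
r10 m[φ0→G] = [144, 48]
r10 m[φ1→D] = [7, 8]
r10 m[φ1→Q] = [38880, 29160]
r10 m[φ2→G] = [270, 150]
r10 m[φ2→S] = [1296, 576]
r10 m[φ3→K] = [9072, 6480]
r10 m[φ3→S] = [30, 24]
r10 m[φ4→G] = [1, 3]
r10 m[φ5→K] = [1, 6]
r10 m[φ6→D] = [1, 3]
r10 m[D→φ0] = [7, 24]
r10 m[D→φ1] = [2430, 4860]
r10 m[D→φ6] = [17010, 12960]
r10 m[K→φ3] = [1, 6]
r10 m[K→φ5] = [9072, 6480]
r10 m[Q→φ1] = [1, 1]
r10 m[G→φ0] = [270, 450]
r10 m[G→φ2] = [144, 144]
r10 m[G→φ4] = [38880, 7200]
r10 m[S→φ2] = [30, 24]
r10 m[S→φ3] = [1296, 576]
fixed point reached at round 10
b[S] = ⊗ incoming = [38880, 13824]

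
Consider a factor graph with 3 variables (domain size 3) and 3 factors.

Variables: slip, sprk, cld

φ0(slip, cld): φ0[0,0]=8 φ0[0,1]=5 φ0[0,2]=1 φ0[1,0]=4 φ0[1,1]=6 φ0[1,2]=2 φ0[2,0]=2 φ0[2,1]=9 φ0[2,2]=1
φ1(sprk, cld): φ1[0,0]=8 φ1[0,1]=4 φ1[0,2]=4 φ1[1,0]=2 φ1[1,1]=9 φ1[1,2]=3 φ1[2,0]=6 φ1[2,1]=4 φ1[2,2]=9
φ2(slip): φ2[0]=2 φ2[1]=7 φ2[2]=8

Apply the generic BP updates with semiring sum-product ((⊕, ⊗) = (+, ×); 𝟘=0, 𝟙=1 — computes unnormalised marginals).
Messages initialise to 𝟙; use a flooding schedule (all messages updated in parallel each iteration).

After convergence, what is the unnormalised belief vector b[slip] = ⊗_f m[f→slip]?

init: all messages = 𝟙 over 3 values
r1 m[φ0→slip] = [14, 12, 12]
r1 m[φ0→cld] = [14, 20, 4]
r1 m[φ1→sprk] = [16, 14, 19]
r1 m[φ1→cld] = [16, 17, 16]
r1 m[φ2→slip] = [2, 7, 8]
r1 m[slip→φ0] = [1, 1, 1]
r1 m[slip→φ2] = [1, 1, 1]
r1 m[sprk→φ1] = [1, 1, 1]
r1 m[cld→φ0] = [1, 1, 1]
r1 m[cld→φ1] = [1, 1, 1]
r2 m[φ0→slip] = [14, 12, 12]
r2 m[φ0→cld] = [14, 20, 4]
r2 m[φ1→sprk] = [16, 14, 19]
r2 m[φ1→cld] = [16, 17, 16]
r2 m[φ2→slip] = [2, 7, 8]
r2 m[slip→φ0] = [2, 7, 8]
r2 m[slip→φ2] = [14, 12, 12]
r2 m[sprk→φ1] = [1, 1, 1]
r2 m[cld→φ0] = [16, 17, 16]
r2 m[cld→φ1] = [14, 20, 4]
r3 m[φ0→slip] = [229, 198, 201]
r3 m[φ0→cld] = [60, 124, 24]
r3 m[φ1→sprk] = [208, 220, 200]
r3 m[φ1→cld] = [16, 17, 16]
r3 m[φ2→slip] = [2, 7, 8]
r3 m[slip→φ0] = [2, 7, 8]
r3 m[slip→φ2] = [14, 12, 12]
r3 m[sprk→φ1] = [1, 1, 1]
r3 m[cld→φ0] = [16, 17, 16]
r3 m[cld→φ1] = [14, 20, 4]
r4 m[φ0→slip] = [229, 198, 201]
r4 m[φ0→cld] = [60, 124, 24]
r4 m[φ1→sprk] = [208, 220, 200]
r4 m[φ1→cld] = [16, 17, 16]
r4 m[φ2→slip] = [2, 7, 8]
r4 m[slip→φ0] = [2, 7, 8]
r4 m[slip→φ2] = [229, 198, 201]
r4 m[sprk→φ1] = [1, 1, 1]
r4 m[cld→φ0] = [16, 17, 16]
r4 m[cld→φ1] = [60, 124, 24]
r5 m[φ0→slip] = [229, 198, 201]
r5 m[φ0→cld] = [60, 124, 24]
r5 m[φ1→sprk] = [1072, 1308, 1072]
r5 m[φ1→cld] = [16, 17, 16]
r5 m[φ2→slip] = [2, 7, 8]
r5 m[slip→φ0] = [2, 7, 8]
r5 m[slip→φ2] = [229, 198, 201]
r5 m[sprk→φ1] = [1, 1, 1]
r5 m[cld→φ0] = [16, 17, 16]
r5 m[cld→φ1] = [60, 124, 24]
r6 m[φ0→slip] = [229, 198, 201]
r6 m[φ0→cld] = [60, 124, 24]
r6 m[φ1→sprk] = [1072, 1308, 1072]
r6 m[φ1→cld] = [16, 17, 16]
r6 m[φ2→slip] = [2, 7, 8]
r6 m[slip→φ0] = [2, 7, 8]
r6 m[slip→φ2] = [229, 198, 201]
r6 m[sprk→φ1] = [1, 1, 1]
r6 m[cld→φ0] = [16, 17, 16]
r6 m[cld→φ1] = [60, 124, 24]
fixed point reached at round 6
b[slip] = ⊗ incoming = [458, 1386, 1608]

b[slip] = [458, 1386, 1608]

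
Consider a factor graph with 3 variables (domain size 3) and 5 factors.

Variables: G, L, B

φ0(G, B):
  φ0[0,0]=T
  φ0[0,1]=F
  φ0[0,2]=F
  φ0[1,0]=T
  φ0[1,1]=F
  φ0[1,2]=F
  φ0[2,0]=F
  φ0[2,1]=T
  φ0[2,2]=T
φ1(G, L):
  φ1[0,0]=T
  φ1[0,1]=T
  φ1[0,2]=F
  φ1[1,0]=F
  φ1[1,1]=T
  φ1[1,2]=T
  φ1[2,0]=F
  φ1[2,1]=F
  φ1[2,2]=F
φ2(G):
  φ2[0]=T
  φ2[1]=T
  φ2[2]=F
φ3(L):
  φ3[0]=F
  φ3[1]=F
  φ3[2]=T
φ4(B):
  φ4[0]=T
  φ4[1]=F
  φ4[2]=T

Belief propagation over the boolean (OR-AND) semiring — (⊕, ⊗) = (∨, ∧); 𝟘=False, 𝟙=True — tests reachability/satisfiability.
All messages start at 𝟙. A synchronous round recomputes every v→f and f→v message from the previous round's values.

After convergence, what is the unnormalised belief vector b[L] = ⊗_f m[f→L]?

b[L] = [F, F, T]

init: all messages = 𝟙 over 3 values
r1 m[φ0→G] = [T, T, T]
r1 m[φ0→B] = [T, T, T]
r1 m[φ1→G] = [T, T, F]
r1 m[φ1→L] = [T, T, T]
r1 m[φ2→G] = [T, T, F]
r1 m[φ3→L] = [F, F, T]
r1 m[φ4→B] = [T, F, T]
r1 m[G→φ0] = [T, T, T]
r1 m[G→φ1] = [T, T, T]
r1 m[G→φ2] = [T, T, T]
r1 m[L→φ1] = [T, T, T]
r1 m[L→φ3] = [T, T, T]
r1 m[B→φ0] = [T, T, T]
r1 m[B→φ4] = [T, T, T]
r2 m[φ0→G] = [T, T, T]
r2 m[φ0→B] = [T, T, T]
r2 m[φ1→G] = [T, T, F]
r2 m[φ1→L] = [T, T, T]
r2 m[φ2→G] = [T, T, F]
r2 m[φ3→L] = [F, F, T]
r2 m[φ4→B] = [T, F, T]
r2 m[G→φ0] = [T, T, F]
r2 m[G→φ1] = [T, T, F]
r2 m[G→φ2] = [T, T, F]
r2 m[L→φ1] = [F, F, T]
r2 m[L→φ3] = [T, T, T]
r2 m[B→φ0] = [T, F, T]
r2 m[B→φ4] = [T, T, T]
r3 m[φ0→G] = [T, T, T]
r3 m[φ0→B] = [T, F, F]
r3 m[φ1→G] = [F, T, F]
r3 m[φ1→L] = [T, T, T]
r3 m[φ2→G] = [T, T, F]
r3 m[φ3→L] = [F, F, T]
r3 m[φ4→B] = [T, F, T]
r3 m[G→φ0] = [T, T, F]
r3 m[G→φ1] = [T, T, F]
r3 m[G→φ2] = [T, T, F]
r3 m[L→φ1] = [F, F, T]
r3 m[L→φ3] = [T, T, T]
r3 m[B→φ0] = [T, F, T]
r3 m[B→φ4] = [T, T, T]
r4 m[φ0→G] = [T, T, T]
r4 m[φ0→B] = [T, F, F]
r4 m[φ1→G] = [F, T, F]
r4 m[φ1→L] = [T, T, T]
r4 m[φ2→G] = [T, T, F]
r4 m[φ3→L] = [F, F, T]
r4 m[φ4→B] = [T, F, T]
r4 m[G→φ0] = [F, T, F]
r4 m[G→φ1] = [T, T, F]
r4 m[G→φ2] = [F, T, F]
r4 m[L→φ1] = [F, F, T]
r4 m[L→φ3] = [T, T, T]
r4 m[B→φ0] = [T, F, T]
r4 m[B→φ4] = [T, F, F]
r5 m[φ0→G] = [T, T, T]
r5 m[φ0→B] = [T, F, F]
r5 m[φ1→G] = [F, T, F]
r5 m[φ1→L] = [T, T, T]
r5 m[φ2→G] = [T, T, F]
r5 m[φ3→L] = [F, F, T]
r5 m[φ4→B] = [T, F, T]
r5 m[G→φ0] = [F, T, F]
r5 m[G→φ1] = [T, T, F]
r5 m[G→φ2] = [F, T, F]
r5 m[L→φ1] = [F, F, T]
r5 m[L→φ3] = [T, T, T]
r5 m[B→φ0] = [T, F, T]
r5 m[B→φ4] = [T, F, F]
fixed point reached at round 5
b[L] = ⊗ incoming = [F, F, T]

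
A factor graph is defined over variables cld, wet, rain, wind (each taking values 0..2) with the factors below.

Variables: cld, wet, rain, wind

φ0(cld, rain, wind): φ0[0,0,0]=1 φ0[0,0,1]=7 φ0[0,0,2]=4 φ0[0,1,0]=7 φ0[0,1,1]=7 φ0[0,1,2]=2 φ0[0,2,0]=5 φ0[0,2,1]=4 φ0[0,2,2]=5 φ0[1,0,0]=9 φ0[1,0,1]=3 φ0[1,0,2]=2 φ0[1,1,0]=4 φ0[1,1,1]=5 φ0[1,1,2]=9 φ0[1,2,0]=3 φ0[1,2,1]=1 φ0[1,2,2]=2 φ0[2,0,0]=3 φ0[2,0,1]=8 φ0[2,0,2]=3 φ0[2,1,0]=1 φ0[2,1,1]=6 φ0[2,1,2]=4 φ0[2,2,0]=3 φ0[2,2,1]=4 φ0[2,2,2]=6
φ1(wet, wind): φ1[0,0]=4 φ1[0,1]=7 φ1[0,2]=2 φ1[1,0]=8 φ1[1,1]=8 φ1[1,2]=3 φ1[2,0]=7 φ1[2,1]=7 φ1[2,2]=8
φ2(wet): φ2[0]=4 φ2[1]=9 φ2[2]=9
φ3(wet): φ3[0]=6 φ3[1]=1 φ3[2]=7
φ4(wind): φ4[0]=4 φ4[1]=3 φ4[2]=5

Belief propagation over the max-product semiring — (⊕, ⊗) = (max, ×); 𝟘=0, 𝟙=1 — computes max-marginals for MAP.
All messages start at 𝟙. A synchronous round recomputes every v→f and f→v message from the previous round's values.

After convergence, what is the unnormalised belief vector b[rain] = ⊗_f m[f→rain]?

init: all messages = 𝟙 over 3 values
r1 m[φ0→cld] = [7, 9, 8]
r1 m[φ0→rain] = [9, 9, 6]
r1 m[φ0→wind] = [9, 8, 9]
r1 m[φ1→wet] = [7, 8, 8]
r1 m[φ1→wind] = [8, 8, 8]
r1 m[φ2→wet] = [4, 9, 9]
r1 m[φ3→wet] = [6, 1, 7]
r1 m[φ4→wind] = [4, 3, 5]
r1 m[cld→φ0] = [1, 1, 1]
r1 m[wet→φ1] = [1, 1, 1]
r1 m[wet→φ2] = [1, 1, 1]
r1 m[wet→φ3] = [1, 1, 1]
r1 m[rain→φ0] = [1, 1, 1]
r1 m[wind→φ0] = [1, 1, 1]
r1 m[wind→φ1] = [1, 1, 1]
r1 m[wind→φ4] = [1, 1, 1]
r2 m[φ0→cld] = [7, 9, 8]
r2 m[φ0→rain] = [9, 9, 6]
r2 m[φ0→wind] = [9, 8, 9]
r2 m[φ1→wet] = [7, 8, 8]
r2 m[φ1→wind] = [8, 8, 8]
r2 m[φ2→wet] = [4, 9, 9]
r2 m[φ3→wet] = [6, 1, 7]
r2 m[φ4→wind] = [4, 3, 5]
r2 m[cld→φ0] = [1, 1, 1]
r2 m[wet→φ1] = [24, 9, 63]
r2 m[wet→φ2] = [42, 8, 56]
r2 m[wet→φ3] = [28, 72, 72]
r2 m[rain→φ0] = [1, 1, 1]
r2 m[wind→φ0] = [32, 24, 40]
r2 m[wind→φ1] = [36, 24, 45]
r2 m[wind→φ4] = [72, 64, 72]
r3 m[φ0→cld] = [224, 360, 240]
r3 m[φ0→rain] = [288, 360, 240]
r3 m[φ0→wind] = [9, 8, 9]
r3 m[φ1→wet] = [168, 288, 360]
r3 m[φ1→wind] = [441, 441, 504]
r3 m[φ2→wet] = [4, 9, 9]
r3 m[φ3→wet] = [6, 1, 7]
r3 m[φ4→wind] = [4, 3, 5]
r3 m[cld→φ0] = [1, 1, 1]
r3 m[wet→φ1] = [24, 9, 63]
r3 m[wet→φ2] = [42, 8, 56]
r3 m[wet→φ3] = [28, 72, 72]
r3 m[rain→φ0] = [1, 1, 1]
r3 m[wind→φ0] = [32, 24, 40]
r3 m[wind→φ1] = [36, 24, 45]
r3 m[wind→φ4] = [72, 64, 72]
r4 m[φ0→cld] = [224, 360, 240]
r4 m[φ0→rain] = [288, 360, 240]
r4 m[φ0→wind] = [9, 8, 9]
r4 m[φ1→wet] = [168, 288, 360]
r4 m[φ1→wind] = [441, 441, 504]
r4 m[φ2→wet] = [4, 9, 9]
r4 m[φ3→wet] = [6, 1, 7]
r4 m[φ4→wind] = [4, 3, 5]
r4 m[cld→φ0] = [1, 1, 1]
r4 m[wet→φ1] = [24, 9, 63]
r4 m[wet→φ2] = [1008, 288, 2520]
r4 m[wet→φ3] = [672, 2592, 3240]
r4 m[rain→φ0] = [1, 1, 1]
r4 m[wind→φ0] = [1764, 1323, 2520]
r4 m[wind→φ1] = [36, 24, 45]
r4 m[wind→φ4] = [3969, 3528, 4536]
r5 m[φ0→cld] = [12600, 22680, 15120]
r5 m[φ0→rain] = [15876, 22680, 15120]
r5 m[φ0→wind] = [9, 8, 9]
r5 m[φ1→wet] = [168, 288, 360]
r5 m[φ1→wind] = [441, 441, 504]
r5 m[φ2→wet] = [4, 9, 9]
r5 m[φ3→wet] = [6, 1, 7]
r5 m[φ4→wind] = [4, 3, 5]
r5 m[cld→φ0] = [1, 1, 1]
r5 m[wet→φ1] = [24, 9, 63]
r5 m[wet→φ2] = [1008, 288, 2520]
r5 m[wet→φ3] = [672, 2592, 3240]
r5 m[rain→φ0] = [1, 1, 1]
r5 m[wind→φ0] = [1764, 1323, 2520]
r5 m[wind→φ1] = [36, 24, 45]
r5 m[wind→φ4] = [3969, 3528, 4536]
r6 m[φ0→cld] = [12600, 22680, 15120]
r6 m[φ0→rain] = [15876, 22680, 15120]
r6 m[φ0→wind] = [9, 8, 9]
r6 m[φ1→wet] = [168, 288, 360]
r6 m[φ1→wind] = [441, 441, 504]
r6 m[φ2→wet] = [4, 9, 9]
r6 m[φ3→wet] = [6, 1, 7]
r6 m[φ4→wind] = [4, 3, 5]
r6 m[cld→φ0] = [1, 1, 1]
r6 m[wet→φ1] = [24, 9, 63]
r6 m[wet→φ2] = [1008, 288, 2520]
r6 m[wet→φ3] = [672, 2592, 3240]
r6 m[rain→φ0] = [1, 1, 1]
r6 m[wind→φ0] = [1764, 1323, 2520]
r6 m[wind→φ1] = [36, 24, 45]
r6 m[wind→φ4] = [3969, 3528, 4536]
fixed point reached at round 6
b[rain] = ⊗ incoming = [15876, 22680, 15120]

b[rain] = [15876, 22680, 15120]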